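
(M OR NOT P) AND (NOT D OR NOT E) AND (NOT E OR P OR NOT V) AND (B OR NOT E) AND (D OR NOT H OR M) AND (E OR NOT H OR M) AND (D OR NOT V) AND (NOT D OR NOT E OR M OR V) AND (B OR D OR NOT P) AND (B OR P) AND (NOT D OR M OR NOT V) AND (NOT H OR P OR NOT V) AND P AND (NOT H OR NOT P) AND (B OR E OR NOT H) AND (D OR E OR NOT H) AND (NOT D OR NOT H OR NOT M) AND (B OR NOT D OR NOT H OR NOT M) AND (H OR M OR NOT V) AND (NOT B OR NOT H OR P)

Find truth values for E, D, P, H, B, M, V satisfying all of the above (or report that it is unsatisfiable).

E = False; D = True; P = True; H = False; B = True; M = True; V = True

Unit clause (P) forces P = True.
In (NOT H OR NOT P) only NOT H is left, so H = False.
In (M OR NOT P) only M is left, so M = True.
Set E = False.
Set D = True.
Set B = True.
Set V = True.
All clauses satisfied.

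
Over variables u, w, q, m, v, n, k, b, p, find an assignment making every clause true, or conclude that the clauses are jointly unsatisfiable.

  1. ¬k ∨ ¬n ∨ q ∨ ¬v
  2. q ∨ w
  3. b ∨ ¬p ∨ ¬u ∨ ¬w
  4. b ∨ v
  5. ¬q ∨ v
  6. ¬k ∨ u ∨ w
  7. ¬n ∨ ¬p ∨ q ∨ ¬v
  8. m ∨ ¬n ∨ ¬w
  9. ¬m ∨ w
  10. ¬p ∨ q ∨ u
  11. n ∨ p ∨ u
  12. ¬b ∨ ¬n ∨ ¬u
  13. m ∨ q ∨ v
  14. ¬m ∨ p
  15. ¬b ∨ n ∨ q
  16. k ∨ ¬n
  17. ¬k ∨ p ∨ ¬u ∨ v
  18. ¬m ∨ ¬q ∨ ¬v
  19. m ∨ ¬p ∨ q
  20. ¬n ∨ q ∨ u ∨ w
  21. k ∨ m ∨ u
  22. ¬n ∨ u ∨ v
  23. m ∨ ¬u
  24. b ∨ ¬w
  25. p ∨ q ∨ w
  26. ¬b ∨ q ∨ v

Set u = False.
Set w = True.
  then (b ∨ ¬w) forces b = True.
Set q = True.
  then (¬q ∨ v) forces v = True.
  then (¬m ∨ ¬q ∨ ¬v) forces m = False.
  then (k ∨ m ∨ u) forces k = True.
  then (m ∨ ¬n ∨ ¬w) forces n = False.
  then (n ∨ p ∨ u) forces p = True.
All clauses satisfied.

u = False, w = True, q = True, m = False, v = True, n = False, k = True, b = True, p = True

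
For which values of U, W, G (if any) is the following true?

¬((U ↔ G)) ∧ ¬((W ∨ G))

U: True; W: False; G: False

  ¬((U ↔ G)) = True
    U ↔ G = False
  ¬((W ∨ G)) = True
    W ∨ G = False
Both conjuncts True, so the formula holds.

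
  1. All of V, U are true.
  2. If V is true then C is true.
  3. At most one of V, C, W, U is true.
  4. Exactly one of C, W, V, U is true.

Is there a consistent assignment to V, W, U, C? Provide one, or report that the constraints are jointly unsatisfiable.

Case V = True:
  (1) forces U = True.
  Constraint (3) is violated (V=T, U=T) — contradiction.
Case V = False:
  Constraint (1) is violated (V=F) — contradiction.
Both cases fail — unsatisfiable.

Unsatisfiable — no assignment works.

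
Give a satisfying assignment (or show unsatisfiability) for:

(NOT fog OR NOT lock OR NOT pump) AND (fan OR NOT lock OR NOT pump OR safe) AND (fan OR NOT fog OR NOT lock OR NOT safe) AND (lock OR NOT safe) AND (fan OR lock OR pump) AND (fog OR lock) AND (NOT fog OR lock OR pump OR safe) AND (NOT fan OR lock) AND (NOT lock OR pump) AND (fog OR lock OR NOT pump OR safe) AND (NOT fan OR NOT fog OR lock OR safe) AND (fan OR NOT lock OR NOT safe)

Set fog = False.
  then (fog OR lock) forces lock = True.
  then (NOT lock OR pump) forces pump = True.
Set safe = False.
  then (fan OR NOT lock OR NOT pump OR safe) forces fan = True.
All clauses satisfied.

fog: False, safe: False, lock: True, pump: True, fan: True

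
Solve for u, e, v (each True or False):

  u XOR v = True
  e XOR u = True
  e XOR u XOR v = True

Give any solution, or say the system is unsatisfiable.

u = True; e = False; v = False

u XOR v = T XOR F = True ✓
e XOR u = F XOR T = True ✓
e XOR u XOR v = F XOR T XOR F = True ✓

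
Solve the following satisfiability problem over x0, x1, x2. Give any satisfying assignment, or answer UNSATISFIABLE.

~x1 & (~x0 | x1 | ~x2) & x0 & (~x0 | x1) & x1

Case x1 = True:
  Clause (~x1) is falsified — contradiction.
Case x1 = False:
  Clause (x1) is falsified — contradiction.
Both cases fail, so the formula is unsatisfiable.

The formula is unsatisfiable.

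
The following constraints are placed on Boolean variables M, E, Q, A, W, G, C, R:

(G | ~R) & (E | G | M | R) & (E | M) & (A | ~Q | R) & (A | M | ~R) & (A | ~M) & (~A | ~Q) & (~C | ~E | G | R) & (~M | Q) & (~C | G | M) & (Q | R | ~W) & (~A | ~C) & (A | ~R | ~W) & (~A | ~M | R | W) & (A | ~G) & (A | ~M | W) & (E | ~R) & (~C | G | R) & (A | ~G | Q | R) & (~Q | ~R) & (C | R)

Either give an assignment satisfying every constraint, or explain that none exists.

M=F, E=T, Q=F, A=T, W=F, G=T, C=F, R=T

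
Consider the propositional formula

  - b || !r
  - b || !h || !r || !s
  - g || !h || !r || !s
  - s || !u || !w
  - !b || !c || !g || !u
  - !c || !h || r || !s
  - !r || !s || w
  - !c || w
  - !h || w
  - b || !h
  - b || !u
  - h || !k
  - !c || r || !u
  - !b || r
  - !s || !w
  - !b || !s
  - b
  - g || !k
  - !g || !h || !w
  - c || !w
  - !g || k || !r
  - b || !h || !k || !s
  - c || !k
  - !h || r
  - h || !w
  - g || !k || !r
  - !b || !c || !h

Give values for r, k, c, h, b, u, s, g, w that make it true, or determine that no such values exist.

r: True, k: False, c: False, h: False, b: True, u: False, s: False, g: False, w: False

Unit clause (b) forces b = True.
In (!b || r) only r is left, so r = True.
In (!b || !s) only !s is left, so s = False.
Try k = True:
  (h || !k) forces h = True.
  (!h || w) forces w = True.
  (s || !u || !w) forces u = False.
  (g || !k) forces g = True.
  clause (!g || !h || !w) is falsified — backtrack.
So k = False.
  then (!g || k || !r) forces g = False.
Try c = True:
  (!c || w) forces w = True.
  (s || !u || !w) forces u = False.
  (h || !w) forces h = True.
  clause (!b || !c || !h) is falsified — backtrack.
So c = False.
  then (c || !w) forces w = False.
  then (!h || w) forces h = False.
Set u = False.
All clauses satisfied.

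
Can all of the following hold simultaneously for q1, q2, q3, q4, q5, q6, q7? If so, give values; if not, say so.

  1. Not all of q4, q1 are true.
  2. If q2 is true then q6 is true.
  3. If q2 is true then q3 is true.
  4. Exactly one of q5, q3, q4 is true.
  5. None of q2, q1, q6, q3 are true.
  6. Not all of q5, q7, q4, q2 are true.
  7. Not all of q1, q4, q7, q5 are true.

q1 = False, q2 = False, q3 = False, q4 = True, q5 = False, q6 = False, q7 = False

  (1) {q4, q1}: 1/2 true — not all ✓
  (2) q2=F ⇒ q6: vacuous ✓
  (3) q2=F ⇒ q3: vacuous ✓
  (4) {q5, q3, q4}: 1 true — exactly one ✓
  (5) {q2, q1, q6, q3}: 0 true — none ✓
  (6) {q5, q7, q4, q2}: 1/4 true — not all ✓
  (7) {q1, q4, q7, q5}: 1/4 true — not all ✓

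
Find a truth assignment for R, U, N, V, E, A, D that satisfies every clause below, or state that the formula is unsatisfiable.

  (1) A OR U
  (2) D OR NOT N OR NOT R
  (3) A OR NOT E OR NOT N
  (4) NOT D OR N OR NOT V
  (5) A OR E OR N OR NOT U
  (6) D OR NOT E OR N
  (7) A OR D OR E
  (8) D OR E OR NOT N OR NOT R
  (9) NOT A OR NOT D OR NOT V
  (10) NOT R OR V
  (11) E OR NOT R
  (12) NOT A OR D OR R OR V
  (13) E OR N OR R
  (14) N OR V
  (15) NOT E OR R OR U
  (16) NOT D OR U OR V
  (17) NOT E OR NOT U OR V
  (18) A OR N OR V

Set R = False.
Set U = True.
Set N = True.
Set V = False.
  then (NOT E OR NOT U OR V) forces E = False.
Set A = True.
  then (NOT A OR D OR R OR V) forces D = True.
All clauses satisfied.

R = False; U = True; N = True; V = False; E = False; A = True; D = True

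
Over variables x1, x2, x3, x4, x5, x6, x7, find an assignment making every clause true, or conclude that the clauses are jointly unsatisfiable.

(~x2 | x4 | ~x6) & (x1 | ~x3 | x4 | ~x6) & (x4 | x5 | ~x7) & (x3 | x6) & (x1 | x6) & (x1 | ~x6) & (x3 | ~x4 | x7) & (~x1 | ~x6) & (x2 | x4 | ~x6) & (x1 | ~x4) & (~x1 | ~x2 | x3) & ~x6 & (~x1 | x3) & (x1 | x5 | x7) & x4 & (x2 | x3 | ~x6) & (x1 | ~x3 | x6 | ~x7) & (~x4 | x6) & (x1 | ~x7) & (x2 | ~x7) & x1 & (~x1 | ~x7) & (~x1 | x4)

Case x4 = True:
  (x1 | ~x4) forces x1 = True.
  (~x1 | ~x6) forces x6 = False.
  Clause (~x4 | x6) is falsified — contradiction.
Case x4 = False:
  Clause (x4) is falsified — contradiction.
Both cases fail, so the formula is unsatisfiable.

UNSATISFIABLE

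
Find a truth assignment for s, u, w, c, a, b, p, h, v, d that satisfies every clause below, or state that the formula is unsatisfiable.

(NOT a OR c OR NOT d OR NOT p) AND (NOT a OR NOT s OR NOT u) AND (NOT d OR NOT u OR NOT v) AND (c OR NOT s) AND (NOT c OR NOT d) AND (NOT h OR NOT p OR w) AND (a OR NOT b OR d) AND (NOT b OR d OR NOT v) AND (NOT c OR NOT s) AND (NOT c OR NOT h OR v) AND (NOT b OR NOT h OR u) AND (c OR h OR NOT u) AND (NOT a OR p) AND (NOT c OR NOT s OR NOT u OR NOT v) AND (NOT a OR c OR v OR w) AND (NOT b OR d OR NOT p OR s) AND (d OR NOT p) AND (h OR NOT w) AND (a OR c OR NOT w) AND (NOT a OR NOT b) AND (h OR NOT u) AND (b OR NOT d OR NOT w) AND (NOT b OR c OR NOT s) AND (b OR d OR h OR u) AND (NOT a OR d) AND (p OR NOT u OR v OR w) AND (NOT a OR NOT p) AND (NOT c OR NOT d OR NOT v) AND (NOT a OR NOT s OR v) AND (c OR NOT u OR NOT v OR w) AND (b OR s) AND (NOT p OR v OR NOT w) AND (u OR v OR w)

Try s = True:
  (c OR NOT s) forces c = True.
  clause (NOT c OR NOT s) is falsified — backtrack.
So s = False.
  then (b OR s) forces b = True.
  then (NOT a OR NOT b) forces a = False.
  then (a OR NOT b OR d) forces d = True.
  then (NOT c OR NOT d) forces c = False.
  then (a OR c OR NOT w) forces w = False.
Set u = False.
  then (NOT b OR NOT h OR u) forces h = False.
  then (u OR v OR w) forces v = True.
Set p = True.
All clauses satisfied.

s = False, u = False, w = False, c = False, a = False, b = True, p = True, h = False, v = True, d = True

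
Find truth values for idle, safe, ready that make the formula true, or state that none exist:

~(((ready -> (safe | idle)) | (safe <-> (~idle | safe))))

idle: False; safe: False; ready: True

  ~(((ready -> (safe | idle)) | (safe <-> (~idle | safe)))) = True
    (ready -> (safe | idle)) | (safe <-> (~idle | safe)) = False
      ready -> (safe | idle) = False
        safe | idle = False
      safe <-> (~idle | safe) = False
        ~idle | safe = True
          ~idle = True
The formula evaluates to True.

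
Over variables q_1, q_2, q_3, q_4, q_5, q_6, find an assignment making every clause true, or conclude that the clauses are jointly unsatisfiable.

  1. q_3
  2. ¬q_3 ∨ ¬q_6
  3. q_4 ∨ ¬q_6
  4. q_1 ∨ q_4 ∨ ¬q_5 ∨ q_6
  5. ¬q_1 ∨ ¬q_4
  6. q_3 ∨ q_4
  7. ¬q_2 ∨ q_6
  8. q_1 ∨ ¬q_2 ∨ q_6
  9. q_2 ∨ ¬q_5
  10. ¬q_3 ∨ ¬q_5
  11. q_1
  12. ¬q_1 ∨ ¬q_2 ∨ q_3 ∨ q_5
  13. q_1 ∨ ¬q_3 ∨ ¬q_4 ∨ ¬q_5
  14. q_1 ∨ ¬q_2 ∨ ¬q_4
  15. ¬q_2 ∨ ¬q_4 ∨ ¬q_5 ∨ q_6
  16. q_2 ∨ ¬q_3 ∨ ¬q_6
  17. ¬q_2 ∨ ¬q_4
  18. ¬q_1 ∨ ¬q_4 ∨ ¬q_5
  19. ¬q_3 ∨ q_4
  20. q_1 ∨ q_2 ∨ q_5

Case q_1 = True:
  (q_3) forces q_3 = True.
  (¬q_3 ∨ ¬q_6) forces q_6 = False.
  (¬q_1 ∨ ¬q_4) forces q_4 = False.
  Clause (¬q_3 ∨ q_4) is falsified — contradiction.
Case q_1 = False:
  Clause (q_1) is falsified — contradiction.
Both cases fail, so the formula is unsatisfiable.

UNSATISFIABLE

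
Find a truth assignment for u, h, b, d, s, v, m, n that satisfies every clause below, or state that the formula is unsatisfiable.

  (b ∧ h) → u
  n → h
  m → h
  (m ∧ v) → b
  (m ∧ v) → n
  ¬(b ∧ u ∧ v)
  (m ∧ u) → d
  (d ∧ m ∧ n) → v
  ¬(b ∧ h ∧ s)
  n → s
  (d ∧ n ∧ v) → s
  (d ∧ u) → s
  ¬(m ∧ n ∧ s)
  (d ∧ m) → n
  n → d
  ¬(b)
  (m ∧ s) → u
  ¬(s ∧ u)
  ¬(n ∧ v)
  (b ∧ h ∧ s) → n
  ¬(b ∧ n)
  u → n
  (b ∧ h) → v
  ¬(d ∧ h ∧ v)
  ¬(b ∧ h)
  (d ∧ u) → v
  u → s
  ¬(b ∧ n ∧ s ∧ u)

u: False, h: True, b: False, d: True, s: False, v: False, m: False, n: False

Unit clause (¬b) forces b = False.
Try u = True:
  (¬s ∨ ¬u) forces s = False.
  clause (s ∨ ¬u) is falsified — backtrack.
So u = False.
Set h = True.
Set d = True.
  then (¬d ∨ ¬h ∨ ¬v) forces v = False.
Set s = False.
  then (¬n ∨ s) forces n = False.
  then (¬d ∨ ¬m ∨ n) forces m = False.
All clauses satisfied.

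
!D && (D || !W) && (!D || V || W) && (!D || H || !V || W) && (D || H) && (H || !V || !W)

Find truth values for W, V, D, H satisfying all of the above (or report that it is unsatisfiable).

Unit clause (!D) forces D = False.
In (D || !W) only !W is left, so W = False.
In (D || H) only H is left, so H = True.
Set V = False.
Check each clause:
  (!D): !D holds.
  (D || !W): !W holds.
  (!D || V || W): !D holds.
  (!D || H || !V || W): !D holds.
  (D || H): H holds.
  (H || !V || !W): H holds.
All clauses satisfied.

W = False; V = False; D = False; H = True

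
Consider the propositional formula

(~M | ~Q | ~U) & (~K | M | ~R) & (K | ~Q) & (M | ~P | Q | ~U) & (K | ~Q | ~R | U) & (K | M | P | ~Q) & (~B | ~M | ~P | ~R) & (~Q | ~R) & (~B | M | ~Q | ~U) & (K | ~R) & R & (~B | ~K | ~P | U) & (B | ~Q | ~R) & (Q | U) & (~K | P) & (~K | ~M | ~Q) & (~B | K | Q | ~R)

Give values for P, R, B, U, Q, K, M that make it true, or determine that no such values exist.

Unit clause (R) forces R = True.
In (~Q | ~R) only ~Q is left, so Q = False.
In (K | ~R) only K is left, so K = True.
In (Q | U) only U is left, so U = True.
In (~K | P) only P is left, so P = True.
In (~K | M | ~R) only M is left, so M = True.
In (~B | ~M | ~P | ~R) only ~B is left, so B = False.
All clauses satisfied.

P: True, R: True, B: False, U: True, Q: False, K: True, M: True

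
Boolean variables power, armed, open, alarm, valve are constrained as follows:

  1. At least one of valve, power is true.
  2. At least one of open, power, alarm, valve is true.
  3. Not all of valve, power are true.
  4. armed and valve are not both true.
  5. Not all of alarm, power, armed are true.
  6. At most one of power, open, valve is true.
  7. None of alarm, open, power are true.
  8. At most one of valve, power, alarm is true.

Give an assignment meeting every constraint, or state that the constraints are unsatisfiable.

power = False, armed = False, open = False, alarm = False, valve = True

  (1) {valve, power}: 1 true — at least one ✓
  (2) {open, power, alarm, valve}: 1 true — at least one ✓
  (3) {valve, power}: 1/2 true — not all ✓
  (4) armed=F, valve=T — not both ✓
  (5) {alarm, power, armed}: 0/3 true — not all ✓
  (6) {power, open, valve}: 1 true — at most one ✓
  (7) {alarm, open, power}: 0 true — none ✓
  (8) {valve, power, alarm}: 1 true — at most one ✓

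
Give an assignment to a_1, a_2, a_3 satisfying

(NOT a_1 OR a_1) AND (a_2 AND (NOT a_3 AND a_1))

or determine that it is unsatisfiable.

a_1 = True; a_2 = True; a_3 = False

  NOT a_1 OR a_1 = True
    NOT a_1 = False
  a_2 AND (NOT a_3 AND a_1) = True
    NOT a_3 AND a_1 = True
      NOT a_3 = True
Both conjuncts True, so the formula holds.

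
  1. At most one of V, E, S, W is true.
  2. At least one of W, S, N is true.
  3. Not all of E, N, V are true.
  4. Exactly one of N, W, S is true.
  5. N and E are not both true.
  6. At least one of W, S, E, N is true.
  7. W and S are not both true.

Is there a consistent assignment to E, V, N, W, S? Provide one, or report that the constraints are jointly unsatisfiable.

E = False, V = True, N = True, W = False, S = False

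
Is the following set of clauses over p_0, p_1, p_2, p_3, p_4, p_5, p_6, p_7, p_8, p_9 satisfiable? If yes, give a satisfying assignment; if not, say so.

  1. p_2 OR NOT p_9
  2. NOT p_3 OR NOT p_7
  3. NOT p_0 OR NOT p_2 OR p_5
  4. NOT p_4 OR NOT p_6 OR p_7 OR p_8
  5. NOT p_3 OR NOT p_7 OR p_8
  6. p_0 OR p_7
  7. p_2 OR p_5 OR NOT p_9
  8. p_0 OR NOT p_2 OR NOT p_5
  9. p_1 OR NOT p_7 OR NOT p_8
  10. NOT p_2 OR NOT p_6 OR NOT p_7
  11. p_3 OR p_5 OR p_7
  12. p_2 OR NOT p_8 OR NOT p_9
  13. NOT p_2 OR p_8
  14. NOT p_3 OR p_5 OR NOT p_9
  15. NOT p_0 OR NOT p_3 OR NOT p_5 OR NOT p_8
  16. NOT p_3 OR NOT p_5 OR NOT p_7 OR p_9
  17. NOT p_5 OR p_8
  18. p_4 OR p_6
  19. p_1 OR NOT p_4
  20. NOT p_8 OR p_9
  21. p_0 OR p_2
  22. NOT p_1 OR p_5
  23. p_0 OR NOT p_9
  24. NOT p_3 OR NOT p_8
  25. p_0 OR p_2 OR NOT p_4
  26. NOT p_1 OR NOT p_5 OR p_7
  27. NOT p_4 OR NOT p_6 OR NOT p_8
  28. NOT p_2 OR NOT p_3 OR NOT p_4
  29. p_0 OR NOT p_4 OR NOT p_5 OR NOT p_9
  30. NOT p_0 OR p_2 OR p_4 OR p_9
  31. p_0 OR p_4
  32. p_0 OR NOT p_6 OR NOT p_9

Set p_0 = True.
Set p_1 = True.
  then (NOT p_1 OR p_5) forces p_5 = True.
  then (NOT p_1 OR NOT p_5 OR p_7) forces p_7 = True.
  then (NOT p_3 OR NOT p_7) forces p_3 = False.
  then (NOT p_5 OR p_8) forces p_8 = True.
  then (NOT p_8 OR p_9) forces p_9 = True.
  then (p_2 OR NOT p_9) forces p_2 = True.
  then (NOT p_2 OR NOT p_6 OR NOT p_7) forces p_6 = False.
  then (p_4 OR p_6) forces p_4 = True.
All clauses satisfied.

p_0: True; p_1: True; p_2: True; p_3: False; p_4: True; p_5: True; p_6: False; p_7: True; p_8: True; p_9: True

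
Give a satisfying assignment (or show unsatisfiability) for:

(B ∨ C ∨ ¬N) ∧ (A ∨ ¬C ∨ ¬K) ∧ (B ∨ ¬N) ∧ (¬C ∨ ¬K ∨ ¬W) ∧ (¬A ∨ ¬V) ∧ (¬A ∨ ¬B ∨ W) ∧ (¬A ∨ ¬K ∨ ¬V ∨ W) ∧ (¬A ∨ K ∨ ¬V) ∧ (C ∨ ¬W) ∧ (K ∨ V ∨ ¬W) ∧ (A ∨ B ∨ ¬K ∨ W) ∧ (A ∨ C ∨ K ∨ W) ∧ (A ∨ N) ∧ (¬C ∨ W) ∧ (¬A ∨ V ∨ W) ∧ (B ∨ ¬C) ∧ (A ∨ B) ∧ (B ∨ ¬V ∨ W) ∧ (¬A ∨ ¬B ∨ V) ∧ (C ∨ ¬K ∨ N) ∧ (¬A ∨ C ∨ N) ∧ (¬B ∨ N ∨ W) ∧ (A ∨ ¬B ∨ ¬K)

N: True; W: True; K: False; C: True; B: True; V: True; A: False

Set N = True.
  then (B ∨ ¬N) forces B = True.
Try W = False:
  (¬A ∨ ¬B ∨ W) forces A = False.
  (¬C ∨ W) forces C = False.
  (A ∨ C ∨ K ∨ W) forces K = True.
  clause (A ∨ ¬B ∨ ¬K) is falsified — backtrack.
So W = True.
  then (C ∨ ¬W) forces C = True.
  then (¬C ∨ ¬K ∨ ¬W) forces K = False.
  then (K ∨ V ∨ ¬W) forces V = True.
  then (¬A ∨ ¬V) forces A = False.
All clauses satisfied.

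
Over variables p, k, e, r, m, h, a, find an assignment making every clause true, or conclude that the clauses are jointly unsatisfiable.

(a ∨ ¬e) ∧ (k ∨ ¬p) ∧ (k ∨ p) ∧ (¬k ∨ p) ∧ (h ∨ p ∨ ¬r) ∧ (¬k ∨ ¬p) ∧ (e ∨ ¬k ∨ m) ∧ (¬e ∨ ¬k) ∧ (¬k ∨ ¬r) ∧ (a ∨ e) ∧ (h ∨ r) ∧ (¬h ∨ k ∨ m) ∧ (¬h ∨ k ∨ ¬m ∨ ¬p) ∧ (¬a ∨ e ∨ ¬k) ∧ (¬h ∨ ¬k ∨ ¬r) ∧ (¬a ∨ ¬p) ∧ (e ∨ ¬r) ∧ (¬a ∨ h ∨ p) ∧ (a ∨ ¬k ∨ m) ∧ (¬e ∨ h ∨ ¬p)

Case p = True:
  (k ∨ ¬p) forces k = True.
  Clause (¬k ∨ ¬p) is falsified — contradiction.
Case p = False:
  (k ∨ p) forces k = True.
  Clause (¬k ∨ p) is falsified — contradiction.
Both cases fail, so the formula is unsatisfiable.

Unsatisfiable — no assignment works.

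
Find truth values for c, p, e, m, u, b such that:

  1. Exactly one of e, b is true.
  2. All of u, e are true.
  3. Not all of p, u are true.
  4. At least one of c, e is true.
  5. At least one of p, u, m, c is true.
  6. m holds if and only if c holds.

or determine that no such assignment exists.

c: False, p: False, e: True, m: False, u: True, b: False

  (1) {e, b}: 1 true — exactly one ✓
  (2) {u, e}: all 2 true ✓
  (3) {p, u}: 1/2 true — not all ✓
  (4) {c, e}: 1 true — at least one ✓
  (5) {p, u, m, c}: 1 true — at least one ✓
  (6) m=F, c=F — same ✓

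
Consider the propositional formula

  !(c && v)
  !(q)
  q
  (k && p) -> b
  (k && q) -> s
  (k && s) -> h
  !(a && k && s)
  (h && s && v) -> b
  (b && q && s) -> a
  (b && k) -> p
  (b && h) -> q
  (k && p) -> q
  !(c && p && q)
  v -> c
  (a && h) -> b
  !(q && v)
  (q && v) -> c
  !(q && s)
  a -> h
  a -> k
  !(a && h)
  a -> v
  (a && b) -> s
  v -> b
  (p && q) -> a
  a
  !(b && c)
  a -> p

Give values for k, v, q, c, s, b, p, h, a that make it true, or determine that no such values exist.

UNSATISFIABLE

Case q = True:
  Clause (!q) is falsified — contradiction.
Case q = False:
  Clause (q) is falsified — contradiction.
Both cases fail, so the formula is unsatisfiable.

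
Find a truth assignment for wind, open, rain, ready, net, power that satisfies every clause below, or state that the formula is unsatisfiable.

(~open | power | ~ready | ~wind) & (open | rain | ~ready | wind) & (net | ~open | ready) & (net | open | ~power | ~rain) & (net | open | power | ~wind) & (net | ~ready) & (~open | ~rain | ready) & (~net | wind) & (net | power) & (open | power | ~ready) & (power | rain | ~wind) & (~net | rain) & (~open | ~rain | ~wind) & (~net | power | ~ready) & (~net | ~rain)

wind: True; open: False; rain: False; ready: False; net: False; power: True

Set wind = True.
Set open = False.
Try rain = True:
  (~net | ~rain) forces net = False.
  (net | open | ~power | ~rain) forces power = False.
  clause (net | open | power | ~wind) is falsified — backtrack.
So rain = False.
  then (power | rain | ~wind) forces power = True.
  then (~net | rain) forces net = False.
  then (net | ~ready) forces ready = False.
All clauses satisfied.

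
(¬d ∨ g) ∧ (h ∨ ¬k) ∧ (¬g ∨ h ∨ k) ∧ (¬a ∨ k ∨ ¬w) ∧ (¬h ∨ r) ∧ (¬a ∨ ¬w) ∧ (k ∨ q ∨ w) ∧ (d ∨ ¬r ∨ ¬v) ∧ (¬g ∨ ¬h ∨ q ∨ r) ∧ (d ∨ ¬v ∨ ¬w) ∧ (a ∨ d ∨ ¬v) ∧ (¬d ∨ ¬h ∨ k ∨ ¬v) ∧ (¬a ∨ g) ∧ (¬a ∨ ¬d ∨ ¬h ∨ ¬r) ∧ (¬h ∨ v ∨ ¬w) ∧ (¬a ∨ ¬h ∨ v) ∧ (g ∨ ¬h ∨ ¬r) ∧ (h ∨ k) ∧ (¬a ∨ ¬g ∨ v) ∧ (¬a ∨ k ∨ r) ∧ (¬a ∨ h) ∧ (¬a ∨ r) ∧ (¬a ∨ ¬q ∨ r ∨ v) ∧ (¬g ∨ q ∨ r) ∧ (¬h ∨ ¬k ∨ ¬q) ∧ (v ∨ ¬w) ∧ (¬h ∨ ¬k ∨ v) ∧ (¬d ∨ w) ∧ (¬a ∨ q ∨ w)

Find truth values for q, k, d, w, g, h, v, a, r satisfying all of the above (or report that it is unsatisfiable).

Set q = False.
Set k = True.
  then (h ∨ ¬k) forces h = True.
  then (¬h ∨ r) forces r = True.
  then (g ∨ ¬h ∨ ¬r) forces g = True.
  then (¬h ∨ ¬k ∨ v) forces v = True.
  then (d ∨ ¬r ∨ ¬v) forces d = True.
  then (¬a ∨ ¬d ∨ ¬h ∨ ¬r) forces a = False.
  then (¬d ∨ w) forces w = True.
All clauses satisfied.

q = False, k = True, d = True, w = True, g = True, h = True, v = True, a = False, r = True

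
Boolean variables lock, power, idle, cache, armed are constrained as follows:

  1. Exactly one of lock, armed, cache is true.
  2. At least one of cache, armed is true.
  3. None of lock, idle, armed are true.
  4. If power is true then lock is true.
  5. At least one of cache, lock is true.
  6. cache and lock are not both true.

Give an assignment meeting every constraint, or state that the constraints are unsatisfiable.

lock = False, power = False, idle = False, cache = True, armed = False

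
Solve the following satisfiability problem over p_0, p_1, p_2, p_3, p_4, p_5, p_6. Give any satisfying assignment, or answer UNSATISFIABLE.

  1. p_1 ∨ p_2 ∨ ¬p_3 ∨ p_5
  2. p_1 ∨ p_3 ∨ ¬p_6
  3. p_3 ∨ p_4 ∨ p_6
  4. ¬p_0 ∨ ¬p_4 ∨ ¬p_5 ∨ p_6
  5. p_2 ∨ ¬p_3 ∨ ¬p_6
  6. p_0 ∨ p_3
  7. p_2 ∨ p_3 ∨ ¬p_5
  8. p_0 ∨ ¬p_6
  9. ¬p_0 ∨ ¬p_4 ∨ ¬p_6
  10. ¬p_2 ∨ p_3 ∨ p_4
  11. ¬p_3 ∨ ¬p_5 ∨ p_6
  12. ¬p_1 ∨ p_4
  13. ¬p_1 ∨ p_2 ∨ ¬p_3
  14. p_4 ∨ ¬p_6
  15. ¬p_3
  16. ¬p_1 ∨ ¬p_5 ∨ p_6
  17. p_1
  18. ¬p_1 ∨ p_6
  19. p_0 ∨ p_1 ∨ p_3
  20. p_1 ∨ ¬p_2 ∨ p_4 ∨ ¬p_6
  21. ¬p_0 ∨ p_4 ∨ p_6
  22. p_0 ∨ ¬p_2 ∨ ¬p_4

Case p_1 = True:
  (¬p_1 ∨ p_4) forces p_4 = True.
  (¬p_3) forces p_3 = False.
  (p_0 ∨ p_3) forces p_0 = True.
  (¬p_0 ∨ ¬p_4 ∨ ¬p_6) forces p_6 = False.
  Clause (¬p_1 ∨ p_6) is falsified — contradiction.
Case p_1 = False:
  Clause (p_1) is falsified — contradiction.
Both cases fail, so the formula is unsatisfiable.

No satisfying assignment exists.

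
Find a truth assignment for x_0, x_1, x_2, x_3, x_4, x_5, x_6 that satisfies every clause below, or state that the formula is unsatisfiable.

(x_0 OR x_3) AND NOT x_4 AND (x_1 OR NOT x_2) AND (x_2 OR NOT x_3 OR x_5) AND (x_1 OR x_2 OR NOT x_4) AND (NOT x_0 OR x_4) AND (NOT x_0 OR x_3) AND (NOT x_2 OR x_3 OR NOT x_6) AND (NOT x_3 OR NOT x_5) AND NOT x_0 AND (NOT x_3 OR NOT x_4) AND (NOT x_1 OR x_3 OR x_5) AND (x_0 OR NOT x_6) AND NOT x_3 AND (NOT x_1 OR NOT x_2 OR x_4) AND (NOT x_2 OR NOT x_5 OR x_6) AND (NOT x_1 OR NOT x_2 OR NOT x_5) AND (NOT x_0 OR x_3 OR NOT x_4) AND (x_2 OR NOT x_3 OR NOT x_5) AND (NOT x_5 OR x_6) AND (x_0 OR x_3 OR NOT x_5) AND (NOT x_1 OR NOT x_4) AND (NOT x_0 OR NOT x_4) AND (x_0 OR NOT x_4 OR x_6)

Unsatisfiable — no assignment works.

Case x_0 = True:
  Clause (NOT x_0) is falsified — contradiction.
Case x_0 = False:
  (x_0 OR x_3) forces x_3 = True.
  Clause (NOT x_3) is falsified — contradiction.
Both cases fail, so the formula is unsatisfiable.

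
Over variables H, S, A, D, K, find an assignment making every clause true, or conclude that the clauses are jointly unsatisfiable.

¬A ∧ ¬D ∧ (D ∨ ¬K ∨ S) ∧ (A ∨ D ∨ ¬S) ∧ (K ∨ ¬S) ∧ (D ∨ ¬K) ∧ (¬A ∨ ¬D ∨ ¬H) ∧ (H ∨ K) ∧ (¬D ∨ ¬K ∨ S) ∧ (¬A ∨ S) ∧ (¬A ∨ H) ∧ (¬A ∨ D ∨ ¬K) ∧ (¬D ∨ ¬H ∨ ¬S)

H: True, S: False, A: False, D: False, K: False

Unit clause (¬A) forces A = False.
Unit clause (¬D) forces D = False.
In (A ∨ D ∨ ¬S) only ¬S is left, so S = False.
In (D ∨ ¬K) only ¬K is left, so K = False.
In (H ∨ K) only H is left, so H = True.
All clauses satisfied.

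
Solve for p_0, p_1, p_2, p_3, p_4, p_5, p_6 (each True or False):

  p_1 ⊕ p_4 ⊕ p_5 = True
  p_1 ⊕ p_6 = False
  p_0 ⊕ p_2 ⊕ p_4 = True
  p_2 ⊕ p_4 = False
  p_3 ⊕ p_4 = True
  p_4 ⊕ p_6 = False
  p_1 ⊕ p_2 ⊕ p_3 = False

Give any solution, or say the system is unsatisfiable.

p_0 = True, p_1 = True, p_2 = True, p_3 = False, p_4 = True, p_5 = True, p_6 = True

p_1 ⊕ p_4 ⊕ p_5 = T ⊕ T ⊕ T = True ✓
p_1 ⊕ p_6 = T ⊕ T = False ✓
p_0 ⊕ p_2 ⊕ p_4 = T ⊕ T ⊕ T = True ✓
p_2 ⊕ p_4 = T ⊕ T = False ✓
p_3 ⊕ p_4 = F ⊕ T = True ✓
p_4 ⊕ p_6 = T ⊕ T = False ✓
p_1 ⊕ p_2 ⊕ p_3 = T ⊕ T ⊕ F = False ✓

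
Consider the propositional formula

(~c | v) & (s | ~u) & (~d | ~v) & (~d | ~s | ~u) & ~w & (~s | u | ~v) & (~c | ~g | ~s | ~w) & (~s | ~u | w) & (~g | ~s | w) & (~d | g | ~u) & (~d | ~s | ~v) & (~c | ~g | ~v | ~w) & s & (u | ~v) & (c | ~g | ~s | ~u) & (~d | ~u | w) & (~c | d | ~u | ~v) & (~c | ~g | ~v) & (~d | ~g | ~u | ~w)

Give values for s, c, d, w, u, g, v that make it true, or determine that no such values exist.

s = True, c = False, d = True, w = False, u = False, g = False, v = False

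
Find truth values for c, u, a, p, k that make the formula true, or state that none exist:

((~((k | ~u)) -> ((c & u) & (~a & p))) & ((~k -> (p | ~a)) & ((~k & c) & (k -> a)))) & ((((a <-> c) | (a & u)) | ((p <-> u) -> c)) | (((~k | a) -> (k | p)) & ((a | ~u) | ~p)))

c = True, u = False, a = False, p = False, k = False

  (~((k | ~u)) -> ((c & u) & (~a & p))) & ((~k -> (p | ~a)) & ((~k & c) & (k -> a))) = True
    ~((k | ~u)) -> ((c & u) & (~a & p)) = True
      ~((k | ~u)) = False
        k | ~u = True
          ~u = True
      (c & u) & (~a & p) = False
        c & u = False
        ~a & p = False
          ~a = True
    (~k -> (p | ~a)) & ((~k & c) & (k -> a)) = True
      ~k -> (p | ~a) = True
        ~k = True
        p | ~a = True
          ~a = True
      (~k & c) & (k -> a) = True
        ~k & c = True
          ~k = True
        k -> a = True
  (((a <-> c) | (a & u)) | ((p <-> u) -> c)) | (((~k | a) -> (k | p)) & ((a | ~u) | ~p)) = True
    ((a <-> c) | (a & u)) | ((p <-> u) -> c) = True
      (a <-> c) | (a & u) = False
        a <-> c = False
        a & u = False
      (p <-> u) -> c = True
        p <-> u = True
    ((~k | a) -> (k | p)) & ((a | ~u) | ~p) = False
      (~k | a) -> (k | p) = False
        ~k | a = True
          ~k = True
        k | p = False
      (a | ~u) | ~p = True
        a | ~u = True
          ~u = True
        ~p = True
Both conjuncts True, so the formula holds.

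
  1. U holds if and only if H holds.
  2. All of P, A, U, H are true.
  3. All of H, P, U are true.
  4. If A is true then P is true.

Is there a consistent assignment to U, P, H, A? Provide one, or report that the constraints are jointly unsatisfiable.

U=T; P=T; H=T; A=T

  (1) U=T, H=T — same ✓
  (2) {P, A, U, H}: all 4 true ✓
  (3) {H, P, U}: all 3 true ✓
  (4) A=T ⇒ P: T ✓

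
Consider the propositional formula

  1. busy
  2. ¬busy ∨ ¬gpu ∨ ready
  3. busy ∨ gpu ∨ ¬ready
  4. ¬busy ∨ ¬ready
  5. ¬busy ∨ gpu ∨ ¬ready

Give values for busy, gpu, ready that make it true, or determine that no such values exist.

Unit clause (busy) forces busy = True.
In (¬busy ∨ ¬ready) only ¬ready is left, so ready = False.
In (¬busy ∨ ¬gpu ∨ ready) only ¬gpu is left, so gpu = False.
All clauses satisfied.

busy = True, gpu = False, ready = False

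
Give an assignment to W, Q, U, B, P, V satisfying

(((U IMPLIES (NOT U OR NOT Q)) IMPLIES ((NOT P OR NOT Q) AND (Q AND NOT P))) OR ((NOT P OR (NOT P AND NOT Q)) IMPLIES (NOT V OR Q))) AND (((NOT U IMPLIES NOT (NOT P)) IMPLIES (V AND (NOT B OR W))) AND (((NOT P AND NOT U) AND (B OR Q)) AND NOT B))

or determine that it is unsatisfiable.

W: False; Q: True; U: False; B: False; P: False; V: False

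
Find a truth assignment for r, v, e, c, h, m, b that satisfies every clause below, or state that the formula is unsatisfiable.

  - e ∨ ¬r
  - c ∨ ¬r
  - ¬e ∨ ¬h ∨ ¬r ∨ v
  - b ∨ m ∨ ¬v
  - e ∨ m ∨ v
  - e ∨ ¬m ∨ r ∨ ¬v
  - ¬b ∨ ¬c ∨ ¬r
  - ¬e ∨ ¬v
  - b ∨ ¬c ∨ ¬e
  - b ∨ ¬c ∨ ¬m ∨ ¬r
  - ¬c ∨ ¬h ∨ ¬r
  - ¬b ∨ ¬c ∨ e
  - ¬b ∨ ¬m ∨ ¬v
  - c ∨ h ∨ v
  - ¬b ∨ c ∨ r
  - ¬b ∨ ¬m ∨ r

Try r = True:
  (e ∨ ¬r) forces e = True.
  (c ∨ ¬r) forces c = True.
  (¬b ∨ ¬c ∨ ¬r) forces b = False.
  clause (b ∨ ¬c ∨ ¬e) is falsified — backtrack.
So r = False.
Try v = True:
  (¬e ∨ ¬v) forces e = False.
  (e ∨ ¬m ∨ r ∨ ¬v) forces m = False.
  (b ∨ m ∨ ¬v) forces b = True.
  (¬b ∨ ¬c ∨ e) forces c = False.
  clause (¬b ∨ c ∨ r) is falsified — backtrack.
So v = False.
Set e = True.
Set c = True.
  then (b ∨ ¬c ∨ ¬e) forces b = True.
  then (¬b ∨ ¬m ∨ r) forces m = False.
Set h = True.
All clauses satisfied.

r: False; v: False; e: True; c: True; h: True; m: False; b: True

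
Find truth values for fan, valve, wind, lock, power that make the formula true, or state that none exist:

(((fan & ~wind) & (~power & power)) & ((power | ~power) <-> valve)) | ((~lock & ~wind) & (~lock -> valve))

fan: False, valve: True, wind: False, lock: False, power: False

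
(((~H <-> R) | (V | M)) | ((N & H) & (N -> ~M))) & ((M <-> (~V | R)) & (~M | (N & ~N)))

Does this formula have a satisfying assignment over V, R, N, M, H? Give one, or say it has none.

V = True; R = False; N = True; M = False; H = True

  ((~H <-> R) | (V | M)) | ((N & H) & (N -> ~M)) = True
    (~H <-> R) | (V | M) = True
      ~H <-> R = True
        ~H = False
      V | M = True
    (N & H) & (N -> ~M) = True
      N & H = True
      N -> ~M = True
        ~M = True
  (M <-> (~V | R)) & (~M | (N & ~N)) = True
    M <-> (~V | R) = True
      ~V | R = False
        ~V = False
    ~M | (N & ~N) = True
      ~M = True
      N & ~N = False
        ~N = False
Both conjuncts True, so the formula holds.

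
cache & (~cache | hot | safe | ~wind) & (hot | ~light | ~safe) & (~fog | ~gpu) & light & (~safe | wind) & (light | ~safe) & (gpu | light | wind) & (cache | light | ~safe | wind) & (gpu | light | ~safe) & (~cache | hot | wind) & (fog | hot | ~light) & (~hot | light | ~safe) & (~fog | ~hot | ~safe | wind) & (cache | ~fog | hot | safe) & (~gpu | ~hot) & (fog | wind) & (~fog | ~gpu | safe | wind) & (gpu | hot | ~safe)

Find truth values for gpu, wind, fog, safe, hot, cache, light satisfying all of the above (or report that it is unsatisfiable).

gpu = False; wind = True; fog = True; safe = False; hot = True; cache = True; light = True

Unit clause (cache) forces cache = True.
Unit clause (light) forces light = True.
Try gpu = True:
  (~fog | ~gpu) forces fog = False.
  (fog | hot | ~light) forces hot = True.
  clause (~gpu | ~hot) is falsified — backtrack.
So gpu = False.
Set wind = True.
Set fog = True.
Set safe = False.
  then (~cache | hot | safe | ~wind) forces hot = True.
All clauses satisfied.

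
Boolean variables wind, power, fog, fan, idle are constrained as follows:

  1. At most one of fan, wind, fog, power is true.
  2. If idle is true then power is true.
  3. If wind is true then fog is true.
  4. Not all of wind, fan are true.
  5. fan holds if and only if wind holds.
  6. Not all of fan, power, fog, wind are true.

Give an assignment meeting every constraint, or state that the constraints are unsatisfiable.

wind = False, power = True, fog = False, fan = False, idle = False

  (1) {fan, wind, fog, power}: 1 true — at most one ✓
  (2) idle=F ⇒ power: vacuous ✓
  (3) wind=F ⇒ fog: vacuous ✓
  (4) {wind, fan}: 0/2 true — not all ✓
  (5) fan=F, wind=F — same ✓
  (6) {fan, power, fog, wind}: 1/4 true — not all ✓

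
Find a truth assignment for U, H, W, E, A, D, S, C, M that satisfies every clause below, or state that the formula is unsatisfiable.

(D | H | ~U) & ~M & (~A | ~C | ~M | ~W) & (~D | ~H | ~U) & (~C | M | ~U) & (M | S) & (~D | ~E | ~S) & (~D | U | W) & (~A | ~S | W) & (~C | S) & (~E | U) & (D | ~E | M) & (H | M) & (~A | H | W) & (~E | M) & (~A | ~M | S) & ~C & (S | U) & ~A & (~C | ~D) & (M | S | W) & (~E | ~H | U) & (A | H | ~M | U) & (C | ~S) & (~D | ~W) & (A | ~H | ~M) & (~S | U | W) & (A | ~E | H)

The formula is unsatisfiable.

Case C = True:
  Clause (~C) is falsified — contradiction.
Case C = False:
  (~M) forces M = False.
  (M | S) forces S = True.
  Clause (C | ~S) is falsified — contradiction.
Both cases fail, so the formula is unsatisfiable.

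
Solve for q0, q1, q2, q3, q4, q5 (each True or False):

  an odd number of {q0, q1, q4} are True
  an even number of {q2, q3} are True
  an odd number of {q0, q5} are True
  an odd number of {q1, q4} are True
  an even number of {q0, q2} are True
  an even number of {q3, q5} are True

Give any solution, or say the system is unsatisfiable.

The formula is unsatisfiable.

Adding constraints 2, 3, 5, 6 mod 2: every variable appears an even number of times on the left, so the left side is 0.
But the right sides sum to 1 (mod 2). 0 ≠ 1 — the system is inconsistent.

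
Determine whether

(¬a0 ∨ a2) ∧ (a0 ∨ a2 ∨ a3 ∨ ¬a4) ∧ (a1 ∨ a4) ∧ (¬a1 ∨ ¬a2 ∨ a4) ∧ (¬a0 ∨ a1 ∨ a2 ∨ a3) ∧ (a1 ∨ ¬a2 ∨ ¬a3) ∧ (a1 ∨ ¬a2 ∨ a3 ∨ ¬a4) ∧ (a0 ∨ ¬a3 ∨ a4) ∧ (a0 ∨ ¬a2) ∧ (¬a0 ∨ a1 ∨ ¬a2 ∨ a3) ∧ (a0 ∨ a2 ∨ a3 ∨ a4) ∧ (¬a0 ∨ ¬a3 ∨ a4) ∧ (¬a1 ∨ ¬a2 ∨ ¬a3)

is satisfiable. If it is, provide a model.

a0 = False; a1 = False; a2 = False; a3 = True; a4 = True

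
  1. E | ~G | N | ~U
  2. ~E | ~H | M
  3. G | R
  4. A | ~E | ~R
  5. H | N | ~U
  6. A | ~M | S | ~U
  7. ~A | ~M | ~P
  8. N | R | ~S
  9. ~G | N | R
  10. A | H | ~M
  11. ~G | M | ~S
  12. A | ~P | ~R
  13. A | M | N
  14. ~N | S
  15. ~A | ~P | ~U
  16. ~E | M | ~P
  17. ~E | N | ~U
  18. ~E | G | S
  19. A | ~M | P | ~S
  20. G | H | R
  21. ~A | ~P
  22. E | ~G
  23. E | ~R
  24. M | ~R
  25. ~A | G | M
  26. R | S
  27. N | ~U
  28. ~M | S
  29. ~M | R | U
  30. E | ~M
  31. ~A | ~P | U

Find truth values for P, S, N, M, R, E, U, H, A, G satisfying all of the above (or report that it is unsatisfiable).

P = False, S = True, N = True, M = True, R = True, E = True, U = True, H = False, A = True, G = False

Set P = False.
Set S = True.
Set N = True.
Set M = True.
  then (A | ~M | P | ~S) forces A = True.
  then (E | ~M) forces E = True.
Set R = True.
Set U = True.
Set H = False.
Set G = False.
All clauses satisfied.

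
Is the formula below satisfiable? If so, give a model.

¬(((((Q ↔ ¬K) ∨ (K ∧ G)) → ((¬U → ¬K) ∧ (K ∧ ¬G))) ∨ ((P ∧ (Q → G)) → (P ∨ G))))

Case P = True: the formula becomes ¬(((((Q ↔ ¬K) ∨ (K ∧ G)) → ((¬U → ¬K) ∧ (K ∧ ¬G))) ∨ True)) = False.
Case P = False: the formula becomes ¬(((((Q ↔ ¬K) ∨ (K ∧ G)) → ((¬U → ¬K) ∧ (K ∧ ¬G))) ∨ True)) = False.
Both cases fail — unsatisfiable.

Unsatisfiable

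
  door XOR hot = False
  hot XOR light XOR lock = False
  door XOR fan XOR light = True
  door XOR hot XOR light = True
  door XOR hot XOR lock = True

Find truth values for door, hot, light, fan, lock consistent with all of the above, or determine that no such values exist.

door: False; hot: False; light: True; fan: False; lock: True

door XOR hot = F XOR F = False ✓
hot XOR light XOR lock = F XOR T XOR T = False ✓
door XOR fan XOR light = F XOR F XOR T = True ✓
door XOR hot XOR light = F XOR F XOR T = True ✓
door XOR hot XOR lock = F XOR F XOR T = True ✓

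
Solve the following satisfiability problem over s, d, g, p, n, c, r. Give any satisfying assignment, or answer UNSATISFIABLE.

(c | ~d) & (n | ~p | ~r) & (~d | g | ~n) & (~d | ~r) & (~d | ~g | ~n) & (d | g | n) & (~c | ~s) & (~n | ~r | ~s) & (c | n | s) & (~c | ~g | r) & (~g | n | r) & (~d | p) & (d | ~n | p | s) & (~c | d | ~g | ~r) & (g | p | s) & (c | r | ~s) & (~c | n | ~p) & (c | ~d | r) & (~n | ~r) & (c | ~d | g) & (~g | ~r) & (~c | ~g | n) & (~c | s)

s = False, d = False, g = False, p = True, n = True, c = False, r = False

Set s = False.
  then (~c | s) forces c = False.
  then (c | ~d) forces d = False.
  then (c | n | s) forces n = True.
  then (d | ~n | p | s) forces p = True.
  then (~n | ~r) forces r = False.
Set g = False.
All clauses satisfied.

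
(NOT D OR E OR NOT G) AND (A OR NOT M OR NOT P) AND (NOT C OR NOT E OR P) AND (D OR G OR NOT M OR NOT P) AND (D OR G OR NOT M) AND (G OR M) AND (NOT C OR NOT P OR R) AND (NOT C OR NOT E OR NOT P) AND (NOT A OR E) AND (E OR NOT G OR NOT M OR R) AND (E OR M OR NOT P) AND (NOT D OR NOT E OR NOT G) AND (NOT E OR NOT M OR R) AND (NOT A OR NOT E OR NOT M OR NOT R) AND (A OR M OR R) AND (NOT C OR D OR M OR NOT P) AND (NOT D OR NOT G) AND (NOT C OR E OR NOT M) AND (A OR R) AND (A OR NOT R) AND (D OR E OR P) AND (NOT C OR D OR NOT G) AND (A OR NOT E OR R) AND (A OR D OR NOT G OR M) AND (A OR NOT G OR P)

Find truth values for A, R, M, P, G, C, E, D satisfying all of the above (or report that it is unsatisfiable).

A = True, R = True, M = False, P = True, G = True, C = False, E = True, D = False

Try A = False:
  (A OR R) forces R = True.
  clause (A OR NOT R) is falsified — backtrack.
So A = True.
  then (NOT A OR E) forces E = True.
Set R = True.
  then (NOT A OR NOT E OR NOT M OR NOT R) forces M = False.
  then (G OR M) forces G = True.
  then (NOT D OR NOT E OR NOT G) forces D = False.
  then (NOT C OR D OR NOT G) forces C = False.
Set P = True.
All clauses satisfied.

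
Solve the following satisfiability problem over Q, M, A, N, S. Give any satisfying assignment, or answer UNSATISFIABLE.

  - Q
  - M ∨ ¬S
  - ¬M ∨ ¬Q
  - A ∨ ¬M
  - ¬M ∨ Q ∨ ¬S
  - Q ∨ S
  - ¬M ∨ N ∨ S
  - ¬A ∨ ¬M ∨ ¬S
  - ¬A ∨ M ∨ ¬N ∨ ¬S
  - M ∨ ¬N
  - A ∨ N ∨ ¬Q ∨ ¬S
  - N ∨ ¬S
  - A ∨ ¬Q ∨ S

Q = True, M = False, A = True, N = False, S = False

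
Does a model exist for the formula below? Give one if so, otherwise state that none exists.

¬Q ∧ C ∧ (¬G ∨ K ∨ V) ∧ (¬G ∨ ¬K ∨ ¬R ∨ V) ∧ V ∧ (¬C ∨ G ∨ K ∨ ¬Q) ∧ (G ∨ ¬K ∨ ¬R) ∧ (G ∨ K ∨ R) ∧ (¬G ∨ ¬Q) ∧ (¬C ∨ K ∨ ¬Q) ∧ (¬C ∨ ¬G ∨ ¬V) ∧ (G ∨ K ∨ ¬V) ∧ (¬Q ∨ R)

Q = False, C = True, V = True, K = True, R = False, G = False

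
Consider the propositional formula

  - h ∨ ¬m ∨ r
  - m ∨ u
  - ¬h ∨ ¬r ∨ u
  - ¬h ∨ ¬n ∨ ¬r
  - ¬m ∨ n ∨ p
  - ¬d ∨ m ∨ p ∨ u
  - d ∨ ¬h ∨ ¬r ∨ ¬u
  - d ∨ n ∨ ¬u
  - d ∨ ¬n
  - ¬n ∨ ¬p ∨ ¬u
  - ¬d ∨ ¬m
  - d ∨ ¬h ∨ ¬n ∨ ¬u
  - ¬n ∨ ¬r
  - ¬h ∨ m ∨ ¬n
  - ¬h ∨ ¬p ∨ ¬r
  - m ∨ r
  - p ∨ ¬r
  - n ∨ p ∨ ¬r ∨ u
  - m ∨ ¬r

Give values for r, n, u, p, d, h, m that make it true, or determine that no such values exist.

r = False; n = False; u = False; p = True; d = False; h = True; m = True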